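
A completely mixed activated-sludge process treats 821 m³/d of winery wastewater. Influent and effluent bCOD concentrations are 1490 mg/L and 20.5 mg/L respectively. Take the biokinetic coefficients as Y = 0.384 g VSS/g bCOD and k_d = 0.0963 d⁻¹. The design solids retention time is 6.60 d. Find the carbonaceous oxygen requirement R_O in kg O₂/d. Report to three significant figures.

R_O ≈ 804 kg O₂/d

The observed yield is Y_obs = Y/(1 + k_d·θ_c) = 0.384 / (1 + 0.0963 × 6.60) = 0.384 / 1.636 = 0.2348 g VSS per g bCOD removed.
ΔS = 1490 − 20.5 = 1470 mg/L, so the substrate removal rate is 821 × 1470/1000 = 1206 kg bCOD/d.
P_X = Y_obs·Q·(S₀ − S) = 0.2348 × 1206 = 283.3 kg VSS/d.
R_O = Q·ΔS − 1.42 P_X = 1206 − 402.2 = 804.2 kg O₂/d.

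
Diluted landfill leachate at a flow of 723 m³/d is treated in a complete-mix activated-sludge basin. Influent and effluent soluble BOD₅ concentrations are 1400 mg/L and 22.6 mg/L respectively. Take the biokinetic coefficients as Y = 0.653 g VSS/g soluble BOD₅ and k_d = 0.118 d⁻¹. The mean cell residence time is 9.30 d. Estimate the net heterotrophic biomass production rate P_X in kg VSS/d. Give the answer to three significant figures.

P_X ≈ 310 kg VSS/d

Y_obs = Y / (1 + k_d θ_c) = 0.653 / (1 + 0.118 × 9.30) = 0.653 / 2.097 = 0.3113.
Substrate removed = Q·(S₀ − S) = 723 m³/d × (1400 − 22.6) g/m³ = 9.96×10^5 g/d = 995.9 kg/d.
Net biomass production P_X = Y_obs × Q·(S₀ − S) = 0.3113 × 995.9 = 310.0 kg VSS/d.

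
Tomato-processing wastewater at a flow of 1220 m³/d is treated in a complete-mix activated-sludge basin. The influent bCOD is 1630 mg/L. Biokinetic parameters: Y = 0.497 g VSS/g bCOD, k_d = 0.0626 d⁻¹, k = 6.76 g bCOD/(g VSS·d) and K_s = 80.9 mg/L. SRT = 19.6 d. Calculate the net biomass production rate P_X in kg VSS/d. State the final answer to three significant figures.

Effluent substrate depends only on kinetics and SRT: S = K_s(1 + k_d θ_c) / [θ_c(Yk − k_d) − 1] = 80.9 × (1 + 0.0626 × 19.6) / [19.6 × (0.497 × 6.76 − 0.0626) − 1] = 180.2 / 63.62 = 2.832 mg/L.
The observed yield is Y_obs = Y/(1 + k_d·θ_c) = 0.497 / (1 + 0.0626 × 19.6) = 0.497 / 2.227 = 0.2232 g VSS per g bCOD removed.
Substrate removed = Q·(S₀ − S) = 1220 m³/d × (1630 − 2.83) g/m³ = 1.99×10^6 g/d = 1985 kg/d.
Biomass produced: P_X = Y_obs·Q·ΔS = 0.2232 × 1985 ≈ 443.0 kg VSS/d.

P_X ≈ 443 kg VSS/d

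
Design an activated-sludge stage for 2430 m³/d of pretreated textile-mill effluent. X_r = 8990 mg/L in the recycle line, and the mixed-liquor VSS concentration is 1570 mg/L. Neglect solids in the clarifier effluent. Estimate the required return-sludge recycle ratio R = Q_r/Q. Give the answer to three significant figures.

R ≈ 0.212

Mass balance around the secondary clarifier (neglecting effluent solids): R = X / (X_r − X) = 1570 / (8990 − 1570) = 0.2116.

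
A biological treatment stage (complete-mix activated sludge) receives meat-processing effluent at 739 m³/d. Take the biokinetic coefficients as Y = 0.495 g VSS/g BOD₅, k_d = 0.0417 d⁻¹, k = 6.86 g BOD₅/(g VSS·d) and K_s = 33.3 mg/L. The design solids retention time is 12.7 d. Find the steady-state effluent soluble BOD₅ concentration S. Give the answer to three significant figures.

For a completely mixed reactor with recycle the Lawrence–McCarty relation gives S = K_s·(1 + k_d·θ_c) / [θ_c·(Y·k − k_d) − 1] = 33.3 × (1 + 0.0417 × 12.7) / [12.7 × (0.495 × 6.86 − 0.0417) − 1] = 50.94 / 41.60 = 1.225 mg/L.

S ≈ 1.22 mg/L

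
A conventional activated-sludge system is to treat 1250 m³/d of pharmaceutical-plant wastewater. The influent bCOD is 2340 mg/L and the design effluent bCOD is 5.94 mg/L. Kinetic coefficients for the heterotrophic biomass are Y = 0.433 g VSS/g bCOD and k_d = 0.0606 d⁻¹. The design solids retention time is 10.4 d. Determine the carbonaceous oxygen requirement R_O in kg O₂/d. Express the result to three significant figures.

The observed yield is Y_obs = Y/(1 + k_d·θ_c) = 0.433 / (1 + 0.0606 × 10.4) = 0.433 / 1.630 = 0.2656 g VSS per g bCOD removed.
Q·(S₀ − S) = 1250 × (2340 − 5.94) × 10⁻³ = 2918 kg/d removed.
P_X = Y_obs·Q·(S₀ − S) = 0.2656 × 2918 = 774.9 kg VSS/d.
R_O = Q·(S₀ − S) − 1.42·P_X = 2918 − 1.42 × 774.9 = 1817 kg O₂/d.

R_O ≈ 1820 kg O₂/d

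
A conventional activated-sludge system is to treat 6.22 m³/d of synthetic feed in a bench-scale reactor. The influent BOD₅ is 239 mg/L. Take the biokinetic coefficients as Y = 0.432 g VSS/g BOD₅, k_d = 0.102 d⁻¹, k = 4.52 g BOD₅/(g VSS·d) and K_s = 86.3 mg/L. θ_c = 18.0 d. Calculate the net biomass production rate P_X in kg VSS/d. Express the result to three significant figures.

From the Monod/SRT balance for a CMAS, S = K_s·(1+k_d θ_c)/[θ_c·(Y k − k_d) − 1] = 86.3 × (1 + 0.102 × 18.0) / [18.0 × (0.432 × 4.52 − 0.102) − 1] = 244.7 / 32.31 = 7.575 mg/L.
Observed yield with endogenous decay: Y_obs = Y / (1 + k_d·θ_c) = 0.432 / (1 + 0.102 × 18.0) = 0.432 / 2.836 = 0.1523 g VSS/g BOD₅.
Q·(S₀ − S) = 6.22 × (239 − 7.57) × 10⁻³ = 1.439 kg/d removed.
P_X = Y_obs · Q(S₀ − S) = 0.1523 × 1.439 = 0.2193 kg VSS/d.

P_X ≈ 0.219 kg VSS/d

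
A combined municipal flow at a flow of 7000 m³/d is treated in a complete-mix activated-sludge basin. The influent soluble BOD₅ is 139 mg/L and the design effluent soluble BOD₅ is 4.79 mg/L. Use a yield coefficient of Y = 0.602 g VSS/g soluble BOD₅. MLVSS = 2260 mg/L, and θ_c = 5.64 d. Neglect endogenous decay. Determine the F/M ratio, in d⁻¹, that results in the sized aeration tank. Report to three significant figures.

F/M ≈ 0.305 d⁻¹

Biomass mass balance (decay neglected): V·X = Y·Q·(S₀ − S)·θ_c, so V = 0.602 × 7000 × (139 − 4.79) × 5.64 / 2260 = 1411 m³.
Food-to-microorganism ratio F/M = Q S₀ / (V X) = 7000 × 139 / (1411 × 2260) = 0.3050 d⁻¹.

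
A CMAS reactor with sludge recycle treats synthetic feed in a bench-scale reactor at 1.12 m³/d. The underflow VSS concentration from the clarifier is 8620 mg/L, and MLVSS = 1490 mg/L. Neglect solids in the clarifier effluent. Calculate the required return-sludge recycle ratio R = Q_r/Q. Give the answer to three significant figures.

Mass balance around the secondary clarifier (neglecting effluent solids): R = X / (X_r − X) = 1490 / (8620 − 1490) = 0.2090.

R ≈ 0.209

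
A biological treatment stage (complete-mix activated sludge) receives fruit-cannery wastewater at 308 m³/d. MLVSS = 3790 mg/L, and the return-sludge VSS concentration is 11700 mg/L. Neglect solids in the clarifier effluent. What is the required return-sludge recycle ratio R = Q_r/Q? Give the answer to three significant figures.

Mass balance around the secondary clarifier (neglecting effluent solids): R = X / (X_r − X) = 3790 / (11700 − 3790) = 0.4791.

R ≈ 0.479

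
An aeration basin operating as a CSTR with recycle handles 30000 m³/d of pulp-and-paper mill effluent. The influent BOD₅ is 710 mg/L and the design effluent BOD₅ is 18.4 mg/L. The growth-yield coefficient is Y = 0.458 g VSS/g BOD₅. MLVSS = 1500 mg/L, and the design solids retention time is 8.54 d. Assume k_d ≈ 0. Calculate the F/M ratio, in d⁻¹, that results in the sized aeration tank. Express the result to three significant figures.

V·X = Y·Q·ΔS·θ_c gives V = 0.458 × 30000 × (710 − 18.4) × 8.54 / 1500 = 54101 m³.
F/M = Q·S₀ / (V·X) = 30000 × 710 / (54101 × 1500) = 0.2625 g BOD₅·(g VSS·d)⁻¹.

F/M ≈ 0.262 d⁻¹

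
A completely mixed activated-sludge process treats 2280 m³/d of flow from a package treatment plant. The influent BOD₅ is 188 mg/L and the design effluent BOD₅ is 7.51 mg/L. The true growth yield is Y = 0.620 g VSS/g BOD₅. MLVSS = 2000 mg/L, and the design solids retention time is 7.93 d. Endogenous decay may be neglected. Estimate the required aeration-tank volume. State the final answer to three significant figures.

V ≈ 1010 m³

Biomass mass balance (decay neglected): V·X = Y·Q·(S₀ − S)·θ_c, so V = 0.620 × 2280 × (188 − 7.51) × 7.93 / 2000 = 1012 m³.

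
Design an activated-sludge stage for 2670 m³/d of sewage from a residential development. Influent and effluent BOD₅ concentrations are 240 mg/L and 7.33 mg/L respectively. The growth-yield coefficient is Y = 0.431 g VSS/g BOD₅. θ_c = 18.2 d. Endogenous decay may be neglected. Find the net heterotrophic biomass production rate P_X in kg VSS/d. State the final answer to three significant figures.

No decay correction is needed, so Y_obs = Y = 0.431.
Substrate removed = Q·(S₀ − S) = 2670 m³/d × (240 − 7.33) g/m³ = 6.21×10^5 g/d = 621.2 kg/d.
Biomass produced: P_X = Y_obs·Q·ΔS = 0.4310 × 621.2 ≈ 267.7 kg VSS/d.

P_X ≈ 268 kg VSS/d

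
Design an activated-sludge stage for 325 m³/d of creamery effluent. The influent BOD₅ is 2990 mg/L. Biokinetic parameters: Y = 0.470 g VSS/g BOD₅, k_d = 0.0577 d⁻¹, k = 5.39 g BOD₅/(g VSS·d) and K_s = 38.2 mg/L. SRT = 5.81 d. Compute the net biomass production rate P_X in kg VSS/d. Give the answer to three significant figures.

For a completely mixed reactor with recycle the Lawrence–McCarty relation gives S = K_s·(1 + k_d·θ_c) / [θ_c·(Y·k − k_d) − 1] = 38.2 × (1 + 0.0577 × 5.81) / [5.81 × (0.470 × 5.39 − 0.0577) − 1] = 51.01 / 13.38 = 3.811 mg/L.
Correct the yield for decay: Y_obs = Y/(1 + k_d θ_c) = 0.470 / (1 + 0.0577 × 5.81) = 0.470 / 1.335 = 0.3520.
ΔS = 2990 − 3.81 = 2986 mg/L, so the substrate removal rate is 325 × 2986/1000 = 970.5 kg BOD₅/d.
So the net sludge growth is P_X = 0.3520 × 970.5 = 341.6 kg VSS/d.

P_X ≈ 342 kg VSS/d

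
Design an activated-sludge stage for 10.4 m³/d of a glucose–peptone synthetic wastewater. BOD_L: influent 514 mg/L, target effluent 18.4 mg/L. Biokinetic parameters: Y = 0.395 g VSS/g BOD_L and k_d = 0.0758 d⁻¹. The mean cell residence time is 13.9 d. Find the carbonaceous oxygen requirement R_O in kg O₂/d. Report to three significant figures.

Correct the yield for decay: Y_obs = Y/(1 + k_d θ_c) = 0.395 / (1 + 0.0758 × 13.9) = 0.395 / 2.054 = 0.1923.
ΔS = 514 − 18.4 = 495.6 mg/L, so the substrate removal rate is 10.4 × 495.6/1000 = 5.154 kg BOD_L/d.
Biomass synthesised: P_X = Y_obs × 5.154 = 0.9914 kg VSS/d.
R_O = Q·(S₀ − S) − 1.42·P_X = 5.154 − 1.42 × 0.9914 = 3.746 kg O₂/d.

R_O ≈ 3.75 kg O₂/d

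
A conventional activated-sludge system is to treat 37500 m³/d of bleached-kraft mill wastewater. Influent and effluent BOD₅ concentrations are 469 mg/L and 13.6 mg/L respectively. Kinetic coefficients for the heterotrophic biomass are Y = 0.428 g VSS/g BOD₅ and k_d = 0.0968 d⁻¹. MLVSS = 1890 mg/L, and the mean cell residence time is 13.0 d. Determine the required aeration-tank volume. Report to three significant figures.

Rearranging the biomass balance for a CMAS with decay, V = Y·Q·ΔS·θ_c / [X·(1+k_d θ_c)] = 0.428 × 37500 × (469 − 13.6) × 13.0 / [1890 × (1 + 0.0968 × 13.0)] = 9.5×10^7 / 4268 = 22261 m³.

V ≈ 22300 m³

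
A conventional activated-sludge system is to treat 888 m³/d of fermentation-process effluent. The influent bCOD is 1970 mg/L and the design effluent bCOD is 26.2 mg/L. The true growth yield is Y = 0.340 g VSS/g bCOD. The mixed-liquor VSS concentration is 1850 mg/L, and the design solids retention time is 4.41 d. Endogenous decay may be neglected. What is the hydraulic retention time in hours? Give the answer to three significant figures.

τ ≈ 37.8 h

V·X = Y·Q·ΔS·θ_c gives V = 0.340 × 888 × (1970 − 26.2) × 4.41 / 1850 = 1399 m³.
HRT = V/Q = 1399 m³ / 888 m³·d⁻¹ = 1.575 d × 24 = 37.81 h.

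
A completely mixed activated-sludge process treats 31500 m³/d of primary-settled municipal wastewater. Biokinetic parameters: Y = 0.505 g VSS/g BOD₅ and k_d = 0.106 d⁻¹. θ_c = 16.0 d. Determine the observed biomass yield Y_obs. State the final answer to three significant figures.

Correct the yield for decay: Y_obs = Y/(1 + k_d θ_c) = 0.505 / (1 + 0.106 × 16.0) = 0.505 / 2.696 = 0.1873.

Y_obs ≈ 0.187 g VSS/g BOD₅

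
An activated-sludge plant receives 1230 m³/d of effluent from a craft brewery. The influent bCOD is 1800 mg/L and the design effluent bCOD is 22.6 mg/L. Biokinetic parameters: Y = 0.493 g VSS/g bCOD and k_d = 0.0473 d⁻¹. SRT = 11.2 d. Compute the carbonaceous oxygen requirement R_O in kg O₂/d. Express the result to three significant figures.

Correct the yield for decay: Y_obs = Y/(1 + k_d θ_c) = 0.493 / (1 + 0.0473 × 11.2) = 0.493 / 1.530 = 0.3223.
Substrate removed = Q·(S₀ − S) = 1230 m³/d × (1800 − 22.6) g/m³ = 2.19×10^6 g/d = 2186 kg/d.
Net sludge production P_X = 0.3223 × 2186 = 704.6 kg VSS/d.
Carbonaceous O₂ demand = substrate oxidised − cell-mass equivalent = 2186 − 1.42 × 704.6 = 1186 kg O₂/d.

R_O ≈ 1190 kg O₂/d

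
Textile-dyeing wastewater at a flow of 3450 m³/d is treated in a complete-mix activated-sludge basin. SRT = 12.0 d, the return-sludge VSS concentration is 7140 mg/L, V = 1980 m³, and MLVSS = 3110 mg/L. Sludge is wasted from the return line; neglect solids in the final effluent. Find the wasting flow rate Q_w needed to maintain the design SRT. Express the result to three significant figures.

Q_w = (V·X)/(θ_c X_r) = 1980 × 3110 / (12.0 × 7140) = 71.87 m³/d.

Q_w ≈ 71.9 m³/d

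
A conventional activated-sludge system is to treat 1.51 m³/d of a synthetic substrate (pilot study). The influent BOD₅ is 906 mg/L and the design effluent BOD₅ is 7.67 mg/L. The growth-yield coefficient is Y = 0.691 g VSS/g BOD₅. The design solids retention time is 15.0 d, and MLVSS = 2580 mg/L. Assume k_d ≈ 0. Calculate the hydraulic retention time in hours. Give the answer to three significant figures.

τ ≈ 86.6 h

With k_d = 0 the design equation reduces to V = Y Q (S₀−S) θ_c / X = 0.691 × 1.51 × (906 − 7.67) × 15.0 / 2580 = 5.450 m³.
HRT = V/Q = 5.450 m³ / 1.51 m³·d⁻¹ = 3.609 d × 24 = 86.62 h.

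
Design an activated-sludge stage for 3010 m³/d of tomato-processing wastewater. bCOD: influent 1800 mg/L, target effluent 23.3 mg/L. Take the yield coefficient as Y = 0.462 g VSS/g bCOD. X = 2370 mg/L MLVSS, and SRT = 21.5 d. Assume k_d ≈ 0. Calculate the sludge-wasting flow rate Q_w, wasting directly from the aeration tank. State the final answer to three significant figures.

Q_w ≈ 1040 m³/d

V·X = Y·Q·ΔS·θ_c gives V = 0.462 × 3010 × (1800 − 23.3) × 21.5 / 2370 = 22414 m³.
For wasting at MLVSS concentration, Q_w = V/θ_c = 22414/21.5 = 1042 m³/d.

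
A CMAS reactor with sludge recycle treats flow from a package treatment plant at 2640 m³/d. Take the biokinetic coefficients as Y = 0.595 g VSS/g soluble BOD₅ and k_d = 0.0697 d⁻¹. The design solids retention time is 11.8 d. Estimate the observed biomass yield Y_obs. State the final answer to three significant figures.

Observed yield with endogenous decay: Y_obs = Y / (1 + k_d·θ_c) = 0.595 / (1 + 0.0697 × 11.8) = 0.595 / 1.822 = 0.3265 g VSS/g soluble BOD₅.

Y_obs ≈ 0.326 g VSS/g soluble BOD₅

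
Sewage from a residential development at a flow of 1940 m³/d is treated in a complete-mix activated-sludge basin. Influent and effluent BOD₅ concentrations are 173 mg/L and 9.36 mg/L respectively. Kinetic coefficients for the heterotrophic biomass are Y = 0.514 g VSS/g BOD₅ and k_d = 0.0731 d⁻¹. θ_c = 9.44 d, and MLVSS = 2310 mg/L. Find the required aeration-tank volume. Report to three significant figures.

Rearranging the biomass balance for a CMAS with decay, V = Y·Q·ΔS·θ_c / [X·(1+k_d θ_c)] = 0.514 × 1940 × (173 − 9.36) × 9.44 / [2310 × (1 + 0.0731 × 9.44)] = 1.54×10^6 / 3904 = 394.6 m³.

V ≈ 395 m³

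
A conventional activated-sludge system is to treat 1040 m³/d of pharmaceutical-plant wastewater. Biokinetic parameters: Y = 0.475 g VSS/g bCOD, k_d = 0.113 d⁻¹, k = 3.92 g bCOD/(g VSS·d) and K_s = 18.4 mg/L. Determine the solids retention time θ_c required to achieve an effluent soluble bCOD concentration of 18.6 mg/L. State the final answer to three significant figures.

At the target effluent, Y k S/(K_s+S) = 0.475×3.92×18.6/37.00 = 0.9360 d⁻¹.
Then 1/θ_c = μ − k_d = 0.9360 − 0.113 = 0.8230 d⁻¹, giving θ_c = 1.215 d.

θ_c ≈ 1.22 d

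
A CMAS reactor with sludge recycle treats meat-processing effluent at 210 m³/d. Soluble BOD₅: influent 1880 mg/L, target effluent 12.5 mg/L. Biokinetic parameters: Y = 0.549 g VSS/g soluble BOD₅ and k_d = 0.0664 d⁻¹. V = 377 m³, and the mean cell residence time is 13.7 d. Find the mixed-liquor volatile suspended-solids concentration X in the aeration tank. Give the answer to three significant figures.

Solving the biomass balance for X: X = Y Q (S₀−S) θ_c / [V (1+k_d θ_c)] = 0.549 × 210 × (1880 − 12.5) × 13.7 / [377 × (1 + 0.0664 × 13.7)] = 4097 mg/L.

X ≈ 4100 mg/L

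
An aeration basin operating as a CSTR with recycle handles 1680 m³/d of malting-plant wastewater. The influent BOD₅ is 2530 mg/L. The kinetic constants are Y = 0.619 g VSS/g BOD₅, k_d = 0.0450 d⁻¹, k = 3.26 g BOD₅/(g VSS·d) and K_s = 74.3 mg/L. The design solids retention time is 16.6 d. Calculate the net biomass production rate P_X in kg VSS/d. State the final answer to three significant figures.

From the Monod/SRT balance for a CMAS, S = K_s·(1+k_d θ_c)/[θ_c·(Y k − k_d) − 1] = 74.3 × (1 + 0.0450 × 16.6) / [16.6 × (0.619 × 3.26 − 0.0450) − 1] = 129.8 / 31.75 = 4.088 mg/L.
Y_obs = Y / (1 + k_d θ_c) = 0.619 / (1 + 0.0450 × 16.6) = 0.619 / 1.747 = 0.3543.
Q·(S₀ − S) = 1680 × (2530 − 4.09) × 10⁻³ = 4244 kg/d removed.
Biomass produced: P_X = Y_obs·Q·ΔS = 0.3543 × 4244 ≈ 1504 kg VSS/d.

P_X ≈ 1500 kg VSS/d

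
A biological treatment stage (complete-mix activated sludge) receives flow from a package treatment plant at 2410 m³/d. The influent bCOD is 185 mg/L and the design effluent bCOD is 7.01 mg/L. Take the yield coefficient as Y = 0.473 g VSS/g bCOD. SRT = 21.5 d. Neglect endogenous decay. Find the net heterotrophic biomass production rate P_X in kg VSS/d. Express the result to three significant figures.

P_X ≈ 203 kg VSS/d

Since k_d ≈ 0, Y_obs = Y = 0.473 g VSS/g bCOD.
Mass of bCOD removed per day: Q(S₀ − S) = 2410 × 178.0 g/m³ = 429.0 kg/d.
Biomass produced: P_X = Y_obs·Q·ΔS = 0.4730 × 429.0 ≈ 202.9 kg VSS/d.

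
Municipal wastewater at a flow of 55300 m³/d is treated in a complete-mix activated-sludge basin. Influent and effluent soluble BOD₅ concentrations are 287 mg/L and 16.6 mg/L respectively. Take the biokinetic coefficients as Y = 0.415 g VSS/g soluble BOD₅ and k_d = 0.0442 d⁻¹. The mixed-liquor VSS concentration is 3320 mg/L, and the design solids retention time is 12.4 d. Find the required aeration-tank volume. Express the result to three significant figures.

V ≈ 15000 m³

Steady-state biomass mass balance: V·X·(1 + k_d·θ_c) = Y·Q·(S₀ − S)·θ_c, so V = 0.415 × 55300 × (287 − 16.6) × 12.4 / [3320 × (1 + 0.0442 × 12.4)] = 7.69×10^7 / 5140 = 14972 m³.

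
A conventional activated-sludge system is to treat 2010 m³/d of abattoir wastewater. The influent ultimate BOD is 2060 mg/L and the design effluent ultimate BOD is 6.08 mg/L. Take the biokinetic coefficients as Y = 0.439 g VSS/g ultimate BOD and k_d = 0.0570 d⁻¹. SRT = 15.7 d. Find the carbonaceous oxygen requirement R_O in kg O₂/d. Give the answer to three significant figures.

R_O ≈ 2770 kg O₂/d

Observed yield with endogenous decay: Y_obs = Y / (1 + k_d·θ_c) = 0.439 / (1 + 0.0570 × 15.7) = 0.439 / 1.895 = 0.2317 g VSS/g ultimate BOD.
ΔS = 2060 − 6.08 = 2054 mg/L, so the substrate removal rate is 2010 × 2054/1000 = 4128 kg ultimate BOD/d.
P_X = Y_obs·Q·(S₀ − S) = 0.2317 × 4128 = 956.4 kg VSS/d.
R_O = Q·(S₀ − S) − 1.42·P_X = 4128 − 1.42 × 956.4 = 2770 kg O₂/d.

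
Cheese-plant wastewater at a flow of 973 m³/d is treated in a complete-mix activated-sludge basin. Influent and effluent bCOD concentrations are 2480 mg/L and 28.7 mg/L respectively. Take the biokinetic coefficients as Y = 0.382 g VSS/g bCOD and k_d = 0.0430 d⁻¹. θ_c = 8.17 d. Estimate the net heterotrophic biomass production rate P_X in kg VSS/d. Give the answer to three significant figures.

Y_obs = Y / (1 + k_d θ_c) = 0.382 / (1 + 0.0430 × 8.17) = 0.382 / 1.351 = 0.2827.
Mass of bCOD removed per day: Q(S₀ − S) = 973 × 2451 g/m³ = 2385 kg/d.
Biomass produced: P_X = Y_obs·Q·ΔS = 0.2827 × 2385 ≈ 674.2 kg VSS/d.

P_X ≈ 674 kg VSS/d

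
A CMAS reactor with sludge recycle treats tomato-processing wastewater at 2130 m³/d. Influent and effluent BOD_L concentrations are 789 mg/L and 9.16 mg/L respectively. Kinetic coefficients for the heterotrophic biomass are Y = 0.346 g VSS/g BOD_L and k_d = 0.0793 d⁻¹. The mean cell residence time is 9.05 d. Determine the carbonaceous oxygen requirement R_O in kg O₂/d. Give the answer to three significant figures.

R_O ≈ 1190 kg O₂/d

The observed yield is Y_obs = Y/(1 + k_d·θ_c) = 0.346 / (1 + 0.0793 × 9.05) = 0.346 / 1.718 = 0.2014 g VSS per g BOD_L removed.
Mass of BOD_L removed per day: Q(S₀ − S) = 2130 × 779.8 g/m³ = 1661 kg/d.
Biomass synthesised: P_X = Y_obs × 1661 = 334.6 kg VSS/d.
Carbonaceous O₂ demand = substrate oxidised − cell-mass equivalent = 1661 − 1.42 × 334.6 = 1186 kg O₂/d.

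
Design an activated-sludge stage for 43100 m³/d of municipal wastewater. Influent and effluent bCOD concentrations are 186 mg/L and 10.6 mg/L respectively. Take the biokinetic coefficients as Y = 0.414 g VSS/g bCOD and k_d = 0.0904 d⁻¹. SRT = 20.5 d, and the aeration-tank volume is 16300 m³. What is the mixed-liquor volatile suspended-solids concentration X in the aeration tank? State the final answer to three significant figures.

X = Y·Q·ΔS·θ_c / [V·(1 + k_d θ_c)] = 0.414 × 43100 × (186 − 10.6) × 20.5 / [16300 × (1 + 0.0904 × 20.5)] = 1380 mg/L.

X ≈ 1380 mg/L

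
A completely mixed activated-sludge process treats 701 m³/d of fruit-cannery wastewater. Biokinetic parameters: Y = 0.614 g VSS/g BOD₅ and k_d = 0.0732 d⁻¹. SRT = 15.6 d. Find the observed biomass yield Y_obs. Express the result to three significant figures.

Y_obs ≈ 0.287 g VSS/g BOD₅

Correct the yield for decay: Y_obs = Y/(1 + k_d θ_c) = 0.614 / (1 + 0.0732 × 15.6) = 0.614 / 2.142 = 0.2867.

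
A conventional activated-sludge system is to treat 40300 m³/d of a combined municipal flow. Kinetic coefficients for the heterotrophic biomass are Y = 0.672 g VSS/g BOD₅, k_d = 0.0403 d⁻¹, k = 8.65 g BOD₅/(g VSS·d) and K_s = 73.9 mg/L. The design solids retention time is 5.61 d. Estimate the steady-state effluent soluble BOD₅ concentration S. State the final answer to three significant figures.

From the Monod/SRT balance for a CMAS, S = K_s·(1+k_d θ_c)/[θ_c·(Y k − k_d) − 1] = 73.9 × (1 + 0.0403 × 5.61) / [5.61 × (0.672 × 8.65 − 0.0403) − 1] = 90.61 / 31.38 = 2.887 mg/L.

S ≈ 2.89 mg/L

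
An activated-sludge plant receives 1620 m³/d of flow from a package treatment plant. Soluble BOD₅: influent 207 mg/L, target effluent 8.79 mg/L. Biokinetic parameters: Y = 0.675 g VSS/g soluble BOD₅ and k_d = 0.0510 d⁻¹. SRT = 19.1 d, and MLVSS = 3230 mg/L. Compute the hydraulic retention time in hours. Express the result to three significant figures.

τ ≈ 9.62 h

From the SRT design equation V = Y Q (S₀−S) θ_c / [X (1 + k_d θ_c)] = 0.675 × 1620 × (207 − 8.79) × 19.1 / [3230 × (1 + 0.0510 × 19.1)] = 4.14×10^6 / 6376 = 649.2 m³.
Hydraulic retention time τ = V/Q = 649.2 / 1620 = 0.4008 d = 9.618 h.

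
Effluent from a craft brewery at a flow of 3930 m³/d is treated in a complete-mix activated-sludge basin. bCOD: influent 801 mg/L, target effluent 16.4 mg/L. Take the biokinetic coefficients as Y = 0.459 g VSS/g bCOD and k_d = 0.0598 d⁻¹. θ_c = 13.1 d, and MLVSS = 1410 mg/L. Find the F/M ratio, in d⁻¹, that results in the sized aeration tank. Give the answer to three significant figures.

F/M ≈ 0.303 d⁻¹

Steady-state biomass mass balance: V·X·(1 + k_d·θ_c) = Y·Q·(S₀ − S)·θ_c, so V = 0.459 × 3930 × (801 − 16.4) × 13.1 / [1410 × (1 + 0.0598 × 13.1)] = 1.85×10^7 / 2515 = 7373 m³.
F/M = applied load / biomass = Q·S₀/(V·X) = 3930 × 801 / (7373 × 1410) = 0.3028 d⁻¹.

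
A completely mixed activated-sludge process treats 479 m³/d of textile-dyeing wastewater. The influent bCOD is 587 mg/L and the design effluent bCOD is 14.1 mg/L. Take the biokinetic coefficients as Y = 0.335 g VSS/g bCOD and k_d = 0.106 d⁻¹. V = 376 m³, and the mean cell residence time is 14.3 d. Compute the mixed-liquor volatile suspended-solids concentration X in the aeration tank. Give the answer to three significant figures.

From V·X·(1 + k_d·θ_c) = Y·Q·(S₀ − S)·θ_c: X = 0.335 × 479 × (587 − 14.1) × 14.3 / [376 × (1 + 0.106 × 14.3)] = 1390 mg/L.

X ≈ 1390 mg/L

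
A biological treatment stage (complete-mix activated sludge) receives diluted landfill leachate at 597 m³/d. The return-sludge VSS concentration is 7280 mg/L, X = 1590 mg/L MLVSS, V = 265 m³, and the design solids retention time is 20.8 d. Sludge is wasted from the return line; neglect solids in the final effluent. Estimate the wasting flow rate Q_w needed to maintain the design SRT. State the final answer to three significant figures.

Q_w = (V·X)/(θ_c X_r) = 265.0 × 1590 / (20.8 × 7280) = 2.783 m³/d.

Q_w ≈ 2.78 m³/d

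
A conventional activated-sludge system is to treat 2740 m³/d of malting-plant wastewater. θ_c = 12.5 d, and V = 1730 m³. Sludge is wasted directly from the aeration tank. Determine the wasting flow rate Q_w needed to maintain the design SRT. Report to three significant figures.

Q_w ≈ 138 m³/d

Wasting from the aeration tank: Q_w = V / θ_c = 1730 / 12.5 = 138.4 m³/d.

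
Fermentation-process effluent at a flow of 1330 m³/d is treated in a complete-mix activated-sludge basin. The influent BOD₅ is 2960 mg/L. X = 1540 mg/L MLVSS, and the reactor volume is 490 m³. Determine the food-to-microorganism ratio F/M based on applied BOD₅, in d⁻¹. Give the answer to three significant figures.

F/M ≈ 5.22 d⁻¹

F/M = Q·S₀ / (V·X) = 1330 × 2960 / (490.0 × 1540) = 5.217 g BOD₅·(g VSS·d)⁻¹.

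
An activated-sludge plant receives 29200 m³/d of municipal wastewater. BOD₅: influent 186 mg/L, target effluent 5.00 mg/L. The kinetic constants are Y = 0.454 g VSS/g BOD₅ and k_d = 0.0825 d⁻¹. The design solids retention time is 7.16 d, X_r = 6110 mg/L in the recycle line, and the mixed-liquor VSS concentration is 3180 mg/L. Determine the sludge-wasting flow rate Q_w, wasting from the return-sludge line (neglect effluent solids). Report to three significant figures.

Q_w ≈ 247 m³/d

From the SRT design equation V = Y Q (S₀−S) θ_c / [X (1 + k_d θ_c)] = 0.454 × 29200 × (186 − 5.00) × 7.16 / [3180 × (1 + 0.0825 × 7.16)] = 1.72×10^7 / 5058 = 3396 m³.
θ_c = V·X/(Q_w·X_r) when wasting from the recycle, so Q_w = V·X/(θ_c·X_r) = 3396 × 3180 / (7.16 × 6110) = 246.9 m³/d.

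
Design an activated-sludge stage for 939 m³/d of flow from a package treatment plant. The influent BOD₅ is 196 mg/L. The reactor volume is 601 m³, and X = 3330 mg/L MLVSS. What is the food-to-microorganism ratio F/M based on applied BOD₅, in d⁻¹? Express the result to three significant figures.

F/M = applied load / biomass = Q·S₀/(V·X) = 939 × 196 / (601.0 × 3330) = 0.09196 d⁻¹.

F/M ≈ 0.0920 d⁻¹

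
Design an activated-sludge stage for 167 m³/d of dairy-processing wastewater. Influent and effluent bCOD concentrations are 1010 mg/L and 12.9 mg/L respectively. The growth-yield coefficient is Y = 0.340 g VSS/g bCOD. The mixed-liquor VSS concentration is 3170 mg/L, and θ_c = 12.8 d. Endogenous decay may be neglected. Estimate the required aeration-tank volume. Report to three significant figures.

V ≈ 229 m³

V·X = Y·Q·ΔS·θ_c gives V = 0.340 × 167 × (1010 − 12.9) × 12.8 / 3170 = 228.6 m³.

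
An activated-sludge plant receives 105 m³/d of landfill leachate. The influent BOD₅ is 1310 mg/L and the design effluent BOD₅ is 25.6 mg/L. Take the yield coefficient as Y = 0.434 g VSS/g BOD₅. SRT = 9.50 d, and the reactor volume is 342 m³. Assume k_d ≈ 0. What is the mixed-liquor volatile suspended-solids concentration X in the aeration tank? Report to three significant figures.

X ≈ 1630 mg/L

From V·X = Y·Q·(S₀ − S)·θ_c (decay neglected): X = 0.434 × 105 × (1310 − 25.6) × 9.50 / 342 = 1626 mg/L.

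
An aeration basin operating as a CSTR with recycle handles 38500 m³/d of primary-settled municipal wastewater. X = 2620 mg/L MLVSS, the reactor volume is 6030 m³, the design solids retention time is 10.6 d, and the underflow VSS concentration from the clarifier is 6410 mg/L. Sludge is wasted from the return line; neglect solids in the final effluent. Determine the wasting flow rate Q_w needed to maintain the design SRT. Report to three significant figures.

Q_w ≈ 233 m³/d

Q_w = (V·X)/(θ_c X_r) = 6030 × 2620 / (10.6 × 6410) = 232.5 m³/d.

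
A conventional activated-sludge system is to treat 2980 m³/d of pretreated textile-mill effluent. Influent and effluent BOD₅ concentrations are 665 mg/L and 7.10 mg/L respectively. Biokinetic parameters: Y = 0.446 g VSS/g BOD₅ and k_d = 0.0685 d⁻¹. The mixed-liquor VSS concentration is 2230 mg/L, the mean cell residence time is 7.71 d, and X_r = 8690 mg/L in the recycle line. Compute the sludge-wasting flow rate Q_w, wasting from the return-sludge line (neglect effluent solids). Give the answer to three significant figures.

From the SRT design equation V = Y Q (S₀−S) θ_c / [X (1 + k_d θ_c)] = 0.446 × 2980 × (665 − 7.10) × 7.71 / [2230 × (1 + 0.0685 × 7.71)] = 6.74×10^6 / 3408 = 1978 m³.
Wasting from the return line (neglecting effluent solids): Q_w = V·X / (θ_c·X_r) = 1978 × 2230 / (7.71 × 8690) = 65.85 m³/d.

Q_w ≈ 65.8 m³/d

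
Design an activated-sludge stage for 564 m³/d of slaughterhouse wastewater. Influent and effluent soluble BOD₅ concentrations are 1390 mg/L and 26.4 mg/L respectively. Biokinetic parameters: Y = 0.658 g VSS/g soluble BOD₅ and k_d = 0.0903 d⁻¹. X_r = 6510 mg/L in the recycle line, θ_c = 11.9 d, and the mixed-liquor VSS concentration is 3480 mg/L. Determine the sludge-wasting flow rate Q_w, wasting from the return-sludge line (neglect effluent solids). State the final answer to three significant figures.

Q_w ≈ 37.5 m³/d

Rearranging the biomass balance for a CMAS with decay, V = Y·Q·ΔS·θ_c / [X·(1+k_d θ_c)] = 0.658 × 564 × (1390 − 26.4) × 11.9 / [3480 × (1 + 0.0903 × 11.9)] = 6.02×10^6 / 7220 = 834.1 m³.
Wasting from the return line (neglecting effluent solids): Q_w = V·X / (θ_c·X_r) = 834.1 × 3480 / (11.9 × 6510) = 37.47 m³/d.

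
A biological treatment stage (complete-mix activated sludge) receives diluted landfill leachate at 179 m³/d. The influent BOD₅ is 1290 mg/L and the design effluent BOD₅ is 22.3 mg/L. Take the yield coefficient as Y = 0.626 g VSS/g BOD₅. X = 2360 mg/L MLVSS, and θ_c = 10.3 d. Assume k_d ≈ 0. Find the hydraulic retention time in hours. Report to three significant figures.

With k_d = 0 the design equation reduces to V = Y Q (S₀−S) θ_c / X = 0.626 × 179 × (1290 − 22.3) × 10.3 / 2360 = 620.0 m³.
τ = V/Q = 620.0/179 = 3.464 d, or 83.12 h.

τ ≈ 83.1 h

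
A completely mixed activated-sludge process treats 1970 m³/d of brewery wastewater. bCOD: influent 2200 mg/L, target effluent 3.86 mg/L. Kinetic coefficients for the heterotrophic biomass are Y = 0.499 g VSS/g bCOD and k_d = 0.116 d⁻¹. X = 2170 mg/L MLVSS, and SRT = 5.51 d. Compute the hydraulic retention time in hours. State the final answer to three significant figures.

Steady-state biomass mass balance: V·X·(1 + k_d·θ_c) = Y·Q·(S₀ − S)·θ_c, so V = 0.499 × 1970 × (2200 − 3.86) × 5.51 / [2170 × (1 + 0.116 × 5.51)] = 1.19×10^7 / 3557 = 3344 m³.
τ = V/Q = 3344/1970 = 1.698 d, or 40.74 h.

τ ≈ 40.7 h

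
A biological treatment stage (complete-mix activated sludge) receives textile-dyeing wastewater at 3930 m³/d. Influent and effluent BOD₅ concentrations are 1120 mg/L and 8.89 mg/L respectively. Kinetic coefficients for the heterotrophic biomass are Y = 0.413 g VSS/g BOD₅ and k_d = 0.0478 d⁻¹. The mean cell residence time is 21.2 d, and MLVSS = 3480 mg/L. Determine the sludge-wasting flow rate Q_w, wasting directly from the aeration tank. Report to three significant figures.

Steady-state biomass mass balance: V·X·(1 + k_d·θ_c) = Y·Q·(S₀ − S)·θ_c, so V = 0.413 × 3930 × (1120 − 8.89) × 21.2 / [3480 × (1 + 0.0478 × 21.2)] = 3.82×10^7 / 7006 = 5457 m³.
Wasting from the aeration tank: Q_w = V / θ_c = 5457 / 21.2 = 257.4 m³/d.

Q_w ≈ 257 m³/d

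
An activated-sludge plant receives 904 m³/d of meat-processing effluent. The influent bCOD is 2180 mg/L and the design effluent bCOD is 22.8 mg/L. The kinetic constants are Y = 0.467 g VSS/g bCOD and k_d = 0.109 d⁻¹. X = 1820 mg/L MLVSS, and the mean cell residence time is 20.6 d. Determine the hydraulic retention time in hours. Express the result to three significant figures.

Steady-state biomass mass balance: V·X·(1 + k_d·θ_c) = Y·Q·(S₀ − S)·θ_c, so V = 0.467 × 904 × (2180 − 22.8) × 20.6 / [1820 × (1 + 0.109 × 20.6)] = 1.88×10^7 / 5907 = 3176 m³.
τ = V/Q = 3176/904 = 3.513 d, or 84.32 h.

τ ≈ 84.3 h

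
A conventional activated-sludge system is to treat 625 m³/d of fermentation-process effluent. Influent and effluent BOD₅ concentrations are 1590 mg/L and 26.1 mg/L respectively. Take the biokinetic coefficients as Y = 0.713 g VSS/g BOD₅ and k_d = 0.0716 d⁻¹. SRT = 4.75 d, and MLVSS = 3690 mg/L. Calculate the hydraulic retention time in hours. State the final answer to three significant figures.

τ ≈ 25.7 h

Rearranging the biomass balance for a CMAS with decay, V = Y·Q·ΔS·θ_c / [X·(1+k_d θ_c)] = 0.713 × 625 × (1590 − 26.1) × 4.75 / [3690 × (1 + 0.0716 × 4.75)] = 3.31×10^6 / 4945 = 669.4 m³.
HRT = V/Q = 669.4 m³ / 625 m³·d⁻¹ = 1.071 d × 24 = 25.71 h.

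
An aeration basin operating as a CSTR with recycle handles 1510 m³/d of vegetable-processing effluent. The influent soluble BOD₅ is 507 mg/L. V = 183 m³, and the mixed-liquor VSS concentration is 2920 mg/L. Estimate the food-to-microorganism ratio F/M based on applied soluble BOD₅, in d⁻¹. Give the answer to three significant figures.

F/M = Q·S₀ / (V·X) = 1510 × 507 / (183.0 × 2920) = 1.433 g soluble BOD₅·(g VSS·d)⁻¹.

F/M ≈ 1.43 d⁻¹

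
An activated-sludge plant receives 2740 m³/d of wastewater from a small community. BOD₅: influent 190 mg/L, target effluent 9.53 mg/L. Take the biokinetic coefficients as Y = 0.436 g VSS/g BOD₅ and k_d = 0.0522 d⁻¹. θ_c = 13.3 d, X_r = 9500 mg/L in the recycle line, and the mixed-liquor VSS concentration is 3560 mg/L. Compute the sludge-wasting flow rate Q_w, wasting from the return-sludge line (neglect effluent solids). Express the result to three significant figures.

Q_w ≈ 13.4 m³/d

Steady-state biomass mass balance: V·X·(1 + k_d·θ_c) = Y·Q·(S₀ − S)·θ_c, so V = 0.436 × 2740 × (190 − 9.53) × 13.3 / [3560 × (1 + 0.0522 × 13.3)] = 2.87×10^6 / 6032 = 475.4 m³.
θ_c = V·X/(Q_w·X_r) when wasting from the recycle, so Q_w = V·X/(θ_c·X_r) = 475.4 × 3560 / (13.3 × 9500) = 13.39 m³/d.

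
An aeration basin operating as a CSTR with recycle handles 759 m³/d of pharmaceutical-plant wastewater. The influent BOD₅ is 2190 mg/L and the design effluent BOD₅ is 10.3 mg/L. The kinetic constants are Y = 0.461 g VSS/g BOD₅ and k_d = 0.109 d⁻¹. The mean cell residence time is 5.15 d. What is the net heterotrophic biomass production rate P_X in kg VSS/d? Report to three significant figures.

The observed yield is Y_obs = Y/(1 + k_d·θ_c) = 0.461 / (1 + 0.109 × 5.15) = 0.461 / 1.561 = 0.2953 g VSS per g BOD₅ removed.
Mass of BOD₅ removed per day: Q(S₀ − S) = 759 × 2180 g/m³ = 1654 kg/d.
Biomass produced: P_X = Y_obs·Q·ΔS = 0.2953 × 1654 ≈ 488.5 kg VSS/d.

P_X ≈ 488 kg VSS/d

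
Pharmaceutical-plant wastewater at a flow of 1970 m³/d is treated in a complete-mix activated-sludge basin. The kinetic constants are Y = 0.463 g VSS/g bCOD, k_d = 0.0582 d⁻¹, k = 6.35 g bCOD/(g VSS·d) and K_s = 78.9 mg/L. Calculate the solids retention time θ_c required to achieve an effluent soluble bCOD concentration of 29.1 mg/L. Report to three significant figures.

θ_c ≈ 1.36 d

At the target effluent, Y k S/(K_s+S) = 0.463×6.35×29.1/108.0 = 0.7922 d⁻¹.
θ_c = 1/(μ − k_d) = 1/(0.7922 − 0.0582) = 1/0.7340 = 1.362 d.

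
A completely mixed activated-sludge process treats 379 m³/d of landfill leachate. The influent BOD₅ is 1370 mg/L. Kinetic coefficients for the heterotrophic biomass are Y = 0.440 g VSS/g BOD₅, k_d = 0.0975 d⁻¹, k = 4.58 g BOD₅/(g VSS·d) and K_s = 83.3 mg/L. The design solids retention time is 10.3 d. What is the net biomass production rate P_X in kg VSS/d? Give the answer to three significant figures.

P_X ≈ 113 kg VSS/d

For a completely mixed reactor with recycle the Lawrence–McCarty relation gives S = K_s·(1 + k_d·θ_c) / [θ_c·(Y·k − k_d) − 1] = 83.3 × (1 + 0.0975 × 10.3) / [10.3 × (0.440 × 4.58 − 0.0975) − 1] = 167.0 / 18.75 = 8.903 mg/L.
The observed yield is Y_obs = Y/(1 + k_d·θ_c) = 0.440 / (1 + 0.0975 × 10.3) = 0.440 / 2.004 = 0.2195 g VSS per g BOD₅ removed.
Q·(S₀ − S) = 379 × (1370 − 8.90) × 10⁻³ = 515.9 kg/d removed.
P_X = Y_obs · Q(S₀ − S) = 0.2195 × 515.9 = 113.2 kg VSS/d.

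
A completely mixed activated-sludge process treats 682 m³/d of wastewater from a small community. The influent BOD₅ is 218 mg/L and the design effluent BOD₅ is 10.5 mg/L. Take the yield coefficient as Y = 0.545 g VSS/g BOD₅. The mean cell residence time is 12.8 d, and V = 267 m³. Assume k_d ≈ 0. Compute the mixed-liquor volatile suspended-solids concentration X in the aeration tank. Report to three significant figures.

Without decay, X = Y Q (S₀−S) θ_c / V = 0.545 × 682 × (218 − 10.5) × 12.8 / 267 = 3697 mg/L.

X ≈ 3700 mg/L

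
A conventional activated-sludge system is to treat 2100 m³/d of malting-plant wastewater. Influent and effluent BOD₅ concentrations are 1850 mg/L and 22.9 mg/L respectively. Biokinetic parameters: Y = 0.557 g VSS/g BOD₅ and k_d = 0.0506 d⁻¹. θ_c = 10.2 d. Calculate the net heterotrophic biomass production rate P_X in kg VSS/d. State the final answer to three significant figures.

Y_obs = Y / (1 + k_d θ_c) = 0.557 / (1 + 0.0506 × 10.2) = 0.557 / 1.516 = 0.3674.
ΔS = 1850 − 22.9 = 1827 mg/L, so the substrate removal rate is 2100 × 1827/1000 = 3837 kg BOD₅/d.
P_X = Y_obs · Q(S₀ − S) = 0.3674 × 3837 = 1410 kg VSS/d.

P_X ≈ 1410 kg VSS/d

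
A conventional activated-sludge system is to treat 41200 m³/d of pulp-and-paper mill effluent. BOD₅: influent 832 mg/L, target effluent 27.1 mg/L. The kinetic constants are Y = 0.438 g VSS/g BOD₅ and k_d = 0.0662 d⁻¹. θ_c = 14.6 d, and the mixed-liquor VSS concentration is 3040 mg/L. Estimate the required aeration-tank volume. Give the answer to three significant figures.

From the SRT design equation V = Y Q (S₀−S) θ_c / [X (1 + k_d θ_c)] = 0.438 × 41200 × (832 − 27.1) × 14.6 / [3040 × (1 + 0.0662 × 14.6)] = 2.12×10^8 / 5978 = 35473 m³.

V ≈ 35500 m³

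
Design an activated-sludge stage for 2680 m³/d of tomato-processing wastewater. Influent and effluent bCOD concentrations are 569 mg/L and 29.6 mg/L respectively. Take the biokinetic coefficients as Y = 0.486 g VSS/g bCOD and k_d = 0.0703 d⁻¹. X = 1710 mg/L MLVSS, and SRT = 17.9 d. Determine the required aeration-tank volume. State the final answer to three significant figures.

Rearranging the biomass balance for a CMAS with decay, V = Y·Q·ΔS·θ_c / [X·(1+k_d θ_c)] = 0.486 × 2680 × (569 − 29.6) × 17.9 / [1710 × (1 + 0.0703 × 17.9)] = 1.26×10^7 / 3862 = 3256 m³.

V ≈ 3260 m³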